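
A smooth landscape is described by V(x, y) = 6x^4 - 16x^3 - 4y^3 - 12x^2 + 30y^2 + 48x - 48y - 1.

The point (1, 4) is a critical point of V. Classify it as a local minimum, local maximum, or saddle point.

The mixed partial ∂²V/∂x∂y is 0, so the Hessian at any point is diag(V_xx, V_yy) = diag(24(3x^2 - 4x - 1), 12(-2y + 5)).
At (1, 4): H = diag(-48, -36).
Both eigenvalues are negative, so H is negative definite: a local maximum.

local maximum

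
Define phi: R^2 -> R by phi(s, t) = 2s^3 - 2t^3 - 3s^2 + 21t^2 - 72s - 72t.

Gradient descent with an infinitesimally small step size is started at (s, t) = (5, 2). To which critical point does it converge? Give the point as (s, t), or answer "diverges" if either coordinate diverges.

(4, 3)

phi is separable, so gradient descent decouples: s follows -∂phi/∂s, t follows -∂phi/∂t.
∂phi/∂s = 6(s - 4)(s + 3); at s=5 this is 48, so s decreases.
∂phi/∂t = -6(t - 4)(t - 3); at t=2 this is -12, so t increases.
s converges to its nearest critical value 4 (a local min of the s-part); t converges to 3. The iterate converges to (4, 3).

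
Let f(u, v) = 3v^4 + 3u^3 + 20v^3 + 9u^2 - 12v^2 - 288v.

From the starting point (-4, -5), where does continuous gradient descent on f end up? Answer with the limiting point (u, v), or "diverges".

f is separable, so gradient descent decouples: u follows -∂f/∂u, v follows -∂f/∂v.
∂f/∂u = 9u(u + 2); at u=-4 this is 72, so u decreases.
∂f/∂v = 12(v - 2)(v + 3)(v + 4); at v=-5 this is -168, so v increases.
The u-coordinate has no critical point in that direction and runs off to infinity.

diverges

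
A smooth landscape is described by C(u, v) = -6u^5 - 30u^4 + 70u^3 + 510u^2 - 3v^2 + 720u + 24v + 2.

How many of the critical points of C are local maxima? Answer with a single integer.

C separates as a function of u plus a function of v, so ∇C=0 decouples.
∂C/∂u = -30(u - 3)(u + 1)(u + 2)(u + 4) = 0 at u ∈ {-4, -2, -1, 3}; ∂C/∂v = -6(v - 4) = 0 at v ∈ {4}.
The Hessian is diagonal: diag(C_uu, C_vv). Second derivatives: C_uu(-4)=1260, C_uu(-2)=-300, C_uu(-1)=360, C_uu(3)=-4200; C_vv(4)=-6.
Local maxima occur where both diagonal entries negative: (-2, 4), (3, 4). Count: 2.

2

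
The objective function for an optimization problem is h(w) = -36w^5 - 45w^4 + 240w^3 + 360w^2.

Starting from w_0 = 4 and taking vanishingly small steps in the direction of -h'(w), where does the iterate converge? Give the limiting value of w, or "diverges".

h'(w) = -180w(w - 2)(w + 1)(w + 2), so h'(4) = -43200.
Gradient descent moves in the -h' direction, i.e. w is increasing.
There is no critical point above w=4, and h' keeps the same sign, so the iterate runs off to +∞.

diverges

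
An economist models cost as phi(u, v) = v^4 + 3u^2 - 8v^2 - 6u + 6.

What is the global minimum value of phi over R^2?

-13

phi(u,v) separates as P(u) + Q(v) + 6, so its minimum is min P + min Q + 6.
P'(u) = 6u - 6 vanishes at u ∈ {1}; Q'(v) = 4v(v - 2)(v + 2) vanishes at v ∈ {-2, 0, 2}.
Local minima of P (where P''>0): P(1)=-3. Local minima of Q: Q(-2)=-16, Q(2)=-16.
So the global minimum of phi is P(1) + Q(-2) + 6 = -3 − 16 + 6 = -13, attained at (1, -2).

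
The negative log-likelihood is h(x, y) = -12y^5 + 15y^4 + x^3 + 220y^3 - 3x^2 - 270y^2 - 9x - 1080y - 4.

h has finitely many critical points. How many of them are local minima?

h separates as a function of x plus a function of y, so ∇h=0 decouples.
∂h/∂x = 3(x - 3)(x + 1) = 0 at x ∈ {-1, 3}; ∂h/∂y = -60(y - 3)(y - 2)(y + 1)(y + 3) = 0 at y ∈ {-3, -1, 2, 3}.
The Hessian is diagonal: diag(h_xx, h_yy). Second derivatives: h_xx(-1)=-12, h_xx(3)=12; h_yy(-3)=3600, h_yy(-1)=-1440, h_yy(2)=900, h_yy(3)=-1440.
Local minima occur where both diagonal entries positive: (3, -3), (3, 2). Count: 2.

2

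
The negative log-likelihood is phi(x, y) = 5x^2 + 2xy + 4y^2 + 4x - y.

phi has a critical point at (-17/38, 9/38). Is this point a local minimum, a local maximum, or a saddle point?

The Hessian of phi is constant: H = [[10, 2], [2, 8]].
det(H) = 10·8 − 2² = 76.
det(H) > 0 and tr(H) = 18 > 0, so H is positive definite and the point is a local minimum.

local minimum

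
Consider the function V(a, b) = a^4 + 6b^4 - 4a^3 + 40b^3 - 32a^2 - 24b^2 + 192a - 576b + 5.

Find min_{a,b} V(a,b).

V(a,b) separates as P(a) + Q(b) + 5, so its minimum is min P + min Q + 5.
P'(a) = 4(a - 4)(a - 3)(a + 4) vanishes at a ∈ {-4, 3, 4}; Q'(b) = 24(b - 2)(b + 3)(b + 4) vanishes at b ∈ {-4, -3, 2}.
Local minima of P (where P''>0): P(-4)=-768, P(4)=256. Local minima of Q: Q(-4)=896, Q(2)=-832.
So the global minimum of V is P(-4) + Q(2) + 5 = -768 − 832 + 5 = -1595, attained at (-4, 2).

-1595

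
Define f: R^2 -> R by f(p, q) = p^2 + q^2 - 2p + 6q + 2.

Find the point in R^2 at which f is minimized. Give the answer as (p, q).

f(p,q) separates as A(p) + B(q) + 2, so its minimum is min A + min B + 2.
A'(p) = 2p - 2 vanishes at p ∈ {1}; B'(q) = 2q + 6 vanishes at q ∈ {-3}.
Local minima of A (where A''>0): A(1)=-1. Local minima of B: B(-3)=-9.
So the global minimum of f is A(1) + B(-3) + 2 = -1 − 9 + 2 = -8, attained at (1, -3).

(1, -3)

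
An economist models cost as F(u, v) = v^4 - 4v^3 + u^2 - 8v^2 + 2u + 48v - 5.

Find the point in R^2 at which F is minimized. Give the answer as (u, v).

F(u,v) separates as P(u) + Q(v) − 5, so its minimum is min P + min Q − 5.
P'(u) = 2u + 2 vanishes at u ∈ {-1}; Q'(v) = 4(v - 3)(v - 2)(v + 2) vanishes at v ∈ {-2, 2, 3}.
Local minima of P (where P''>0): P(-1)=-1. Local minima of Q: Q(-2)=-80, Q(3)=45.
So the global minimum of F is P(-1) + Q(-2) − 5 = -1 − 80 − 5 = -86, attained at (-1, -2).

(-1, -2)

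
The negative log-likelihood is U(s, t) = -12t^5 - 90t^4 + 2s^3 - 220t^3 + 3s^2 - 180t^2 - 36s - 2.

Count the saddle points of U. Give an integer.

U separates as a function of s plus a function of t, so ∇U=0 decouples.
∂U/∂s = 6(s - 2)(s + 3) = 0 at s ∈ {-3, 2}; ∂U/∂t = -60t(t + 1)(t + 2)(t + 3) = 0 at t ∈ {-3, -2, -1, 0}.
The Hessian is diagonal: diag(U_ss, U_tt). Second derivatives: U_ss(-3)=-30, U_ss(2)=30; U_tt(-3)=360, U_tt(-2)=-120, U_tt(-1)=120, U_tt(0)=-360.
Saddle points occur where the two diagonal entries have opposite signs: (-3, -3), (-3, -1), (2, -2), (2, 0). Count: 4.

4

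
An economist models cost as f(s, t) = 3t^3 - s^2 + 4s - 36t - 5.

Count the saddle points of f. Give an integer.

1

f separates as a function of s plus a function of t, so ∇f=0 decouples.
∂f/∂s = -2(s - 2) = 0 at s ∈ {2}; ∂f/∂t = 9(t - 2)(t + 2) = 0 at t ∈ {-2, 2}.
The Hessian is diagonal: diag(f_ss, f_tt). Second derivatives: f_ss(2)=-2; f_tt(-2)=-36, f_tt(2)=36.
Saddle points occur where the two diagonal entries have opposite signs: (2, 2). Count: 1.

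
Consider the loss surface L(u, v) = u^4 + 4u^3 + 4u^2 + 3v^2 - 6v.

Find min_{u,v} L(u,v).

-3

L(u,v) separates as P(u) + Q(v), so its minimum is min P + min Q.
P'(u) = 4u(u + 1)(u + 2) vanishes at u ∈ {-2, -1, 0}; Q'(v) = 6v - 6 vanishes at v ∈ {1}.
Local minima of P (where P''>0): P(-2)=0, P(0)=0. Local minima of Q: Q(1)=-3.
So the global minimum of L is P(-2) + Q(1) = 0 − 3 = -3, attained at (-2, 1).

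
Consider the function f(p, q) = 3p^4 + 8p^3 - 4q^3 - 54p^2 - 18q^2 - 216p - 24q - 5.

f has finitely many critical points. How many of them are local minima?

f separates as a function of p plus a function of q, so ∇f=0 decouples.
∂f/∂p = 12(p - 3)(p + 2)(p + 3) = 0 at p ∈ {-3, -2, 3}; ∂f/∂q = -12(q + 1)(q + 2) = 0 at q ∈ {-2, -1}.
The Hessian is diagonal: diag(f_pp, f_qq). Second derivatives: f_pp(-3)=72, f_pp(-2)=-60, f_pp(3)=360; f_qq(-2)=12, f_qq(-1)=-12.
Local minima occur where both diagonal entries positive: (-3, -2), (3, -2). Count: 2.

2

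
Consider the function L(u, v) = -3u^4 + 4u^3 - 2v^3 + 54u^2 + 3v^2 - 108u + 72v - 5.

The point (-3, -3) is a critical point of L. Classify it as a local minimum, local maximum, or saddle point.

The mixed partial ∂²L/∂u∂v is 0, so the Hessian at any point is diag(L_uu, L_vv) = diag(12(-3u^2 + 2u + 9), 6(-2v + 1)).
At (-3, -3): H = diag(-288, 42).
The eigenvalues have opposite signs, so H is indefinite: a saddle point.

saddle point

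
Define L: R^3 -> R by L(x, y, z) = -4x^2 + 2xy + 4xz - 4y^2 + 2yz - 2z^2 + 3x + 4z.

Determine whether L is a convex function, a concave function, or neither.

L is quadratic, so its Hessian is the constant matrix H = [[-8, 2, 4], [2, -8, 2], [4, 2, -4]].
Leading principal minors: -8, 60, -48.
Signs alternate −, +, − ⇒ H ≺ 0 ⇒ concave.

concave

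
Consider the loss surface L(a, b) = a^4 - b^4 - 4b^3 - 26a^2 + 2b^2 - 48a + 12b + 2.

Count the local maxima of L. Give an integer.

L separates as a function of a plus a function of b, so ∇L=0 decouples.
∂L/∂a = 4(a - 4)(a + 1)(a + 3) = 0 at a ∈ {-3, -1, 4}; ∂L/∂b = -4(b - 1)(b + 1)(b + 3) = 0 at b ∈ {-3, -1, 1}.
The Hessian is diagonal: diag(L_aa, L_bb). Second derivatives: L_aa(-3)=56, L_aa(-1)=-40, L_aa(4)=140; L_bb(-3)=-32, L_bb(-1)=16, L_bb(1)=-32.
Local maxima occur where both diagonal entries negative: (-1, -3), (-1, 1). Count: 2.

2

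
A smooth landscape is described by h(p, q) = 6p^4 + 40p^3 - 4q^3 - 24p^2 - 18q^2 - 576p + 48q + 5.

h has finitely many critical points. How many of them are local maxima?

1

h separates as a function of p plus a function of q, so ∇h=0 decouples.
∂h/∂p = 24(p - 2)(p + 3)(p + 4) = 0 at p ∈ {-4, -3, 2}; ∂h/∂q = -12(q - 1)(q + 4) = 0 at q ∈ {-4, 1}.
The Hessian is diagonal: diag(h_pp, h_qq). Second derivatives: h_pp(-4)=144, h_pp(-3)=-120, h_pp(2)=720; h_qq(-4)=60, h_qq(1)=-60.
Local maxima occur where both diagonal entries negative: (-3, 1). Count: 1.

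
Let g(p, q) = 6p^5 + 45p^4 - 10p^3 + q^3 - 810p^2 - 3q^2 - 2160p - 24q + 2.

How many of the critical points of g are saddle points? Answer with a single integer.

g separates as a function of p plus a function of q, so ∇g=0 decouples.
∂g/∂p = 30(p - 3)(p + 2)(p + 3)(p + 4) = 0 at p ∈ {-4, -3, -2, 3}; ∂g/∂q = 3(q - 4)(q + 2) = 0 at q ∈ {-2, 4}.
The Hessian is diagonal: diag(g_pp, g_qq). Second derivatives: g_pp(-4)=-420, g_pp(-3)=180, g_pp(-2)=-300, g_pp(3)=6300; g_qq(-2)=-18, g_qq(4)=18.
Saddle points occur where the two diagonal entries have opposite signs: (-4, 4), (-3, -2), (-2, 4), (3, -2). Count: 4.

4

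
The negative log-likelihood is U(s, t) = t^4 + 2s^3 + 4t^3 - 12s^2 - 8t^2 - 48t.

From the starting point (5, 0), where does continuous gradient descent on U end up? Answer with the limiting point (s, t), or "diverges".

U is separable, so gradient descent decouples: s follows -∂U/∂s, t follows -∂U/∂t.
∂U/∂s = 6s(s - 4); at s=5 this is 30, so s decreases.
∂U/∂t = 4(t - 2)(t + 2)(t + 3); at t=0 this is -48, so t increases.
s converges to its nearest critical value 4 (a local min of the s-part); t converges to 2. The iterate converges to (4, 2).

(4, 2)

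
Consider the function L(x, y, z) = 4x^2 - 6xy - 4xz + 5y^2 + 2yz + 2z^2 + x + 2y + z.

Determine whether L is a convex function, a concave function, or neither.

L is quadratic, so its Hessian is the constant matrix H = [[8, -6, -4], [-6, 10, 2], [-4, 2, 4]].
Leading principal minors: 8, 44, 80.
All positive ⇒ H ≻ 0 ⇒ convex.

convex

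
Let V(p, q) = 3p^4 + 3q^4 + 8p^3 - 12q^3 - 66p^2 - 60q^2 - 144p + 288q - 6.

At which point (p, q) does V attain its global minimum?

V(p,q) separates as A(p) + B(q) − 6, so its minimum is min A + min B − 6.
A'(p) = 12(p - 3)(p + 1)(p + 4) vanishes at p ∈ {-4, -1, 3}; B'(q) = 12(q - 4)(q - 2)(q + 3) vanishes at q ∈ {-3, 2, 4}.
Local minima of A (where A''>0): A(-4)=-224, A(3)=-567. Local minima of B: B(-3)=-837, B(4)=192.
So the global minimum of V is A(3) + B(-3) − 6 = -567 − 837 − 6 = -1410, attained at (3, -3).

(3, -3)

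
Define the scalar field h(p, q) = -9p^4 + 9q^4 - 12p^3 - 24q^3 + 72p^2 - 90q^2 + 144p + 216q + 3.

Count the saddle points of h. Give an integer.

h separates as a function of p plus a function of q, so ∇h=0 decouples.
∂h/∂p = -36(p - 2)(p + 1)(p + 2) = 0 at p ∈ {-2, -1, 2}; ∂h/∂q = 36(q - 3)(q - 1)(q + 2) = 0 at q ∈ {-2, 1, 3}.
The Hessian is diagonal: diag(h_pp, h_qq). Second derivatives: h_pp(-2)=-144, h_pp(-1)=108, h_pp(2)=-432; h_qq(-2)=540, h_qq(1)=-216, h_qq(3)=360.
Saddle points occur where the two diagonal entries have opposite signs: (-2, -2), (-2, 3), (-1, 1), (2, -2), (2, 3). Count: 5.

5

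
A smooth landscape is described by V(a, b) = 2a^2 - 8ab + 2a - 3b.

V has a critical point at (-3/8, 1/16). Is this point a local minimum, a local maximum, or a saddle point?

The Hessian of V is constant: H = [[4, -8], [-8, 0]].
det(H) = 4·0 − (-8)² = -64.
Since det(H) < 0, H is indefinite and the critical point is a saddle point.

saddle point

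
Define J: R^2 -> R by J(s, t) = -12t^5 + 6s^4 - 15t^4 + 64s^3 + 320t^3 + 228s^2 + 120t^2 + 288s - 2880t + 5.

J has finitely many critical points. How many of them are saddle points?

6

J separates as a function of s plus a function of t, so ∇J=0 decouples.
∂J/∂s = 24(s + 1)(s + 3)(s + 4) = 0 at s ∈ {-4, -3, -1}; ∂J/∂t = -60(t - 3)(t - 2)(t + 2)(t + 4) = 0 at t ∈ {-4, -2, 2, 3}.
The Hessian is diagonal: diag(J_ss, J_tt). Second derivatives: J_ss(-4)=72, J_ss(-3)=-48, J_ss(-1)=144; J_tt(-4)=5040, J_tt(-2)=-2400, J_tt(2)=1440, J_tt(3)=-2100.
Saddle points occur where the two diagonal entries have opposite signs: (-4, -2), (-4, 3), (-3, -4), (-3, 2), (-1, -2), (-1, 3). Count: 6.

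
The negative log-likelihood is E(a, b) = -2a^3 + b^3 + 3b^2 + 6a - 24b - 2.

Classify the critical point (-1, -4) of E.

The mixed partial ∂²E/∂a∂b is 0, so the Hessian at any point is diag(E_aa, E_bb) = diag(-12a, 6(b + 1)).
At (-1, -4): H = diag(12, -18).
The eigenvalues have opposite signs, so H is indefinite: a saddle point.

saddle point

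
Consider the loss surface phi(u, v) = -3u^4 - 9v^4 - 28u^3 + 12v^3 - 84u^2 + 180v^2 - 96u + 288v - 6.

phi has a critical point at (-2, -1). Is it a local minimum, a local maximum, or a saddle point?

local minimum

The mixed partial ∂²phi/∂u∂v is 0, so the Hessian at any point is diag(phi_uu, phi_vv) = diag(-12(3u^2 + 14u + 14), 36(-3v^2 + 2v + 10)).
At (-2, -1): H = diag(24, 180).
Both eigenvalues are positive, so H is positive definite: a local minimum.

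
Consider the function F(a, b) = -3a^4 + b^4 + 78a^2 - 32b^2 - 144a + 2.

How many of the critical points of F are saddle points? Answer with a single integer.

5

F separates as a function of a plus a function of b, so ∇F=0 decouples.
∂F/∂a = -12(a - 3)(a - 1)(a + 4) = 0 at a ∈ {-4, 1, 3}; ∂F/∂b = 4b(b - 4)(b + 4) = 0 at b ∈ {-4, 0, 4}.
The Hessian is diagonal: diag(F_aa, F_bb). Second derivatives: F_aa(-4)=-420, F_aa(1)=120, F_aa(3)=-168; F_bb(-4)=128, F_bb(0)=-64, F_bb(4)=128.
Saddle points occur where the two diagonal entries have opposite signs: (-4, -4), (-4, 4), (1, 0), (3, -4), (3, 4). Count: 5.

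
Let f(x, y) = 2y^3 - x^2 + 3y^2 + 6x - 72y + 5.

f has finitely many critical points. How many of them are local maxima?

f separates as a function of x plus a function of y, so ∇f=0 decouples.
∂f/∂x = -2(x - 3) = 0 at x ∈ {3}; ∂f/∂y = 6(y - 3)(y + 4) = 0 at y ∈ {-4, 3}.
The Hessian is diagonal: diag(f_xx, f_yy). Second derivatives: f_xx(3)=-2; f_yy(-4)=-42, f_yy(3)=42.
Local maxima occur where both diagonal entries negative: (3, -4). Count: 1.

1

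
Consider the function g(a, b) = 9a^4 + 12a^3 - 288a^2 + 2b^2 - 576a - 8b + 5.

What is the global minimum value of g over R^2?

-3843

g(a,b) separates as P(a) + Q(b) + 5, so its minimum is min P + min Q + 5.
P'(a) = 36(a - 4)(a + 1)(a + 4) vanishes at a ∈ {-4, -1, 4}; Q'(b) = 4b - 8 vanishes at b ∈ {2}.
Local minima of P (where P''>0): P(-4)=-768, P(4)=-3840. Local minima of Q: Q(2)=-8.
So the global minimum of g is P(4) + Q(2) + 5 = -3840 − 8 + 5 = -3843, attained at (4, 2).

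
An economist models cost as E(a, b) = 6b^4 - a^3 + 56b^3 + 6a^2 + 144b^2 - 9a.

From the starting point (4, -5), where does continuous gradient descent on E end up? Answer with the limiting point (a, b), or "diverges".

diverges

E is separable, so gradient descent decouples: a follows -∂E/∂a, b follows -∂E/∂b.
∂E/∂a = -3(a - 3)(a - 1); at a=4 this is -9, so a increases.
∂E/∂b = 24b(b + 3)(b + 4); at b=-5 this is -240, so b increases.
The a-coordinate has no critical point in that direction and runs off to infinity.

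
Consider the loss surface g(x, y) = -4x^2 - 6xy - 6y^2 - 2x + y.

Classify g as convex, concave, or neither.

concave

g is quadratic, so its Hessian is the constant matrix H = [[-8, -6], [-6, -12]].
det(H) = 60, tr(H) = -20.
det(H) > 0 and tr(H) < 0, so H is negative definite everywhere: concave.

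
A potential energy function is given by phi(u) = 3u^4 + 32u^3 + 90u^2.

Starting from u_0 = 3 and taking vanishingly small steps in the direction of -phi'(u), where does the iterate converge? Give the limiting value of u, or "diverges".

0

phi'(u) = 12u(u + 3)(u + 5), so phi'(3) = 1728.
Gradient descent moves in the -phi' direction, i.e. u is decreasing.
The nearest critical point in that direction is u = 0, where phi'' = 180 > 0 (a local minimum). The iterate converges there.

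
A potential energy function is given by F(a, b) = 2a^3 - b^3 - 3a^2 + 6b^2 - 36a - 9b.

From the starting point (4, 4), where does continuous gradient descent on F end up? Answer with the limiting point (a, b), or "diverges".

diverges

F is separable, so gradient descent decouples: a follows -∂F/∂a, b follows -∂F/∂b.
∂F/∂a = 6(a - 3)(a + 2); at a=4 this is 36, so a decreases.
∂F/∂b = -3(b - 3)(b - 1); at b=4 this is -9, so b increases.
The b-coordinate has no critical point in that direction and runs off to infinity.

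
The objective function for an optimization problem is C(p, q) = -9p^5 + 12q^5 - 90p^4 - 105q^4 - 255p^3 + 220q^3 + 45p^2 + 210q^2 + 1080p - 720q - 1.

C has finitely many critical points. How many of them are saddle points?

C separates as a function of p plus a function of q, so ∇C=0 decouples.
∂C/∂p = -45(p - 1)(p + 2)(p + 3)(p + 4) = 0 at p ∈ {-4, -3, -2, 1}; ∂C/∂q = 60(q - 4)(q - 3)(q - 1)(q + 1) = 0 at q ∈ {-1, 1, 3, 4}.
The Hessian is diagonal: diag(C_pp, C_qq). Second derivatives: C_pp(-4)=450, C_pp(-3)=-180, C_pp(-2)=270, C_pp(1)=-2700; C_qq(-1)=-2400, C_qq(1)=720, C_qq(3)=-480, C_qq(4)=900.
Saddle points occur where the two diagonal entries have opposite signs: (-4, -1), (-4, 3), (-3, 1), (-3, 4), (-2, -1), (-2, 3), (1, 1), (1, 4). Count: 8.

8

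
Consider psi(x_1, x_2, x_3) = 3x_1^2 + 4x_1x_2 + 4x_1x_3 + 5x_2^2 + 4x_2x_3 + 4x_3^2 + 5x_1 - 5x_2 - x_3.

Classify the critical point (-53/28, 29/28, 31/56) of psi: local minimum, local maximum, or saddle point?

The Hessian is constant: H = [[6, 4, 4], [4, 10, 4], [4, 4, 8]].
Leading principal minors: Δ₁ = 6, Δ₂ = 44, Δ₃ = 224.
All leading minors are positive, so H is positive definite: a local minimum.

local minimum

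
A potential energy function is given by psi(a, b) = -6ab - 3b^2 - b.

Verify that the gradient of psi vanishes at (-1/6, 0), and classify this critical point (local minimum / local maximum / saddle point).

∇psi = (-6b, -6a - 6b - 1); substituting (-1/6, 0) gives ∇psi = (0, 0), so (-1/6, 0) is indeed a critical point.
The Hessian of psi is constant: H = [[0, -6], [-6, -6]].
det(H) = 0·(-6) − (-6)² = -36.
Since det(H) < 0, H is indefinite and the critical point is a saddle point.

saddle point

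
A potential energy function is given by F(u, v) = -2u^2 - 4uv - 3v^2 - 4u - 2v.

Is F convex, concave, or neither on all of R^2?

F is quadratic, so its Hessian is the constant matrix H = [[-4, -4], [-4, -6]].
det(H) = 8, tr(H) = -10.
det(H) > 0 and tr(H) < 0, so H is negative definite everywhere: concave.

concave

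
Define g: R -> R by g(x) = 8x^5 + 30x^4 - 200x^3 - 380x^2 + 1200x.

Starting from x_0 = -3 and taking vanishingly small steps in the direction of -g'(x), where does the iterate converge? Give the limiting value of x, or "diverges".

-2

g'(x) = 40(x - 3)(x - 1)(x + 2)(x + 5), so g'(-3) = -1920.
Gradient descent moves in the -g' direction, i.e. x is increasing.
The nearest critical point in that direction is x = -2, where g'' = 1800 > 0 (a local minimum). The iterate converges there.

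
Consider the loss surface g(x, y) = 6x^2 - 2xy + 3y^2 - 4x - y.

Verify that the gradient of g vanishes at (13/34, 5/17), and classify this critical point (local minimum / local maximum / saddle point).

∇g = (12x - 2y - 4, -2x + 6y - 1); substituting (13/34, 5/17) gives ∇g = (0, 0), so (13/34, 5/17) is indeed a critical point.
The Hessian of g is constant: H = [[12, -2], [-2, 6]].
det(H) = 12·6 − (-2)² = 68.
det(H) > 0 and tr(H) = 18 > 0, so H is positive definite and the point is a local minimum.

local minimum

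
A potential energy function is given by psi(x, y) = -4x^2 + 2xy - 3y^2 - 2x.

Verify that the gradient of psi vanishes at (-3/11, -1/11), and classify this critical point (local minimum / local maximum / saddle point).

∇psi = (-8x + 2y - 2, 2x - 6y); substituting (-3/11, -1/11) gives ∇psi = (0, 0), so (-3/11, -1/11) is indeed a critical point.
The Hessian of psi is constant: H = [[-8, 2], [2, -6]].
det(H) = (-8)·(-6) − 2² = 44.
det(H) > 0 and tr(H) = -14 < 0, so H is negative definite and the point is a local maximum.

local maximum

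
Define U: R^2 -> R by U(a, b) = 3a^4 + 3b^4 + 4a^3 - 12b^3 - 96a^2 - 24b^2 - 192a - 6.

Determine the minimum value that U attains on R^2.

-1670

U(a,b) separates as P(a) + Q(b) − 6, so its minimum is min P + min Q − 6.
P'(a) = 12(a - 4)(a + 1)(a + 4) vanishes at a ∈ {-4, -1, 4}; Q'(b) = 12b(b - 4)(b + 1) vanishes at b ∈ {-1, 0, 4}.
Local minima of P (where P''>0): P(-4)=-256, P(4)=-1280. Local minima of Q: Q(-1)=-9, Q(4)=-384.
So the global minimum of U is P(4) + Q(4) − 6 = -1280 − 384 − 6 = -1670, attained at (4, 4).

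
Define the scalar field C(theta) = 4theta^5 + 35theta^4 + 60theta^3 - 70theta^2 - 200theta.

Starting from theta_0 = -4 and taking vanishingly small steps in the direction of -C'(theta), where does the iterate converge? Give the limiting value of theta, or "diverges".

-2

C'(theta) = 20(theta - 1)(theta + 1)(theta + 2)(theta + 5), so C'(-4) = -600.
Gradient descent moves in the -C' direction, i.e. theta is increasing.
The nearest critical point in that direction is theta = -2, where C'' = 180 > 0 (a local minimum). The iterate converges there.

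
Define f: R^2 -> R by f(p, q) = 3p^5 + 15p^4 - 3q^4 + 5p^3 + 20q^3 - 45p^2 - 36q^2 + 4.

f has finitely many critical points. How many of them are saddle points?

6

f separates as a function of p plus a function of q, so ∇f=0 decouples.
∂f/∂p = 15p(p - 1)(p + 2)(p + 3) = 0 at p ∈ {-3, -2, 0, 1}; ∂f/∂q = -12q(q - 3)(q - 2) = 0 at q ∈ {0, 2, 3}.
The Hessian is diagonal: diag(f_pp, f_qq). Second derivatives: f_pp(-3)=-180, f_pp(-2)=90, f_pp(0)=-90, f_pp(1)=180; f_qq(0)=-72, f_qq(2)=24, f_qq(3)=-36.
Saddle points occur where the two diagonal entries have opposite signs: (-3, 2), (-2, 0), (-2, 3), (0, 2), (1, 0), (1, 3). Count: 6.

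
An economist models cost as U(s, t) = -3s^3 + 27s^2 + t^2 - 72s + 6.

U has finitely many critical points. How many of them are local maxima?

U separates as a function of s plus a function of t, so ∇U=0 decouples.
∂U/∂s = -9(s - 4)(s - 2) = 0 at s ∈ {2, 4}; ∂U/∂t = 2t = 0 at t ∈ {0}.
The Hessian is diagonal: diag(U_ss, U_tt). Second derivatives: U_ss(2)=18, U_ss(4)=-18; U_tt(0)=2.
Local maxima occur where both diagonal entries negative: none. Count: 0.

0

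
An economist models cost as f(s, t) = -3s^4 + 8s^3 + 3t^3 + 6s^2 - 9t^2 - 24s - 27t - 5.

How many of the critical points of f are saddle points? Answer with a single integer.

3

f separates as a function of s plus a function of t, so ∇f=0 decouples.
∂f/∂s = -12(s - 2)(s - 1)(s + 1) = 0 at s ∈ {-1, 1, 2}; ∂f/∂t = 9(t - 3)(t + 1) = 0 at t ∈ {-1, 3}.
The Hessian is diagonal: diag(f_ss, f_tt). Second derivatives: f_ss(-1)=-72, f_ss(1)=24, f_ss(2)=-36; f_tt(-1)=-36, f_tt(3)=36.
Saddle points occur where the two diagonal entries have opposite signs: (-1, 3), (1, -1), (2, 3). Count: 3.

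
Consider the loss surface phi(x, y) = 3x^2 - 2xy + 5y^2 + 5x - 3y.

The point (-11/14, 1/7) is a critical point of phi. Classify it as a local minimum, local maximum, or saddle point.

local minimum

The Hessian of phi is constant: H = [[6, -2], [-2, 10]].
det(H) = 6·10 − (-2)² = 56.
det(H) > 0 and tr(H) = 16 > 0, so H is positive definite and the point is a local minimum.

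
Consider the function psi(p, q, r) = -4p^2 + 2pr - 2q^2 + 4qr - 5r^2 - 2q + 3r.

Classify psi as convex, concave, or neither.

concave

psi is quadratic, so its Hessian is the constant matrix H = [[-8, 0, 2], [0, -4, 4], [2, 4, -10]].
Leading principal minors: -8, 32, -176.
Signs alternate −, +, − ⇒ H ≺ 0 ⇒ concave.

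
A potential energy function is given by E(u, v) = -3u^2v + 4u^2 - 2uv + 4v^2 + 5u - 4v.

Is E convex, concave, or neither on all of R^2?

The term -3u^2v is cubic, so the Hessian is not constant.
∂²E/∂u² = -6v + 8, which takes both signs as v varies (negative for sufficiently large v). A diagonal entry of the Hessian changing sign means the Hessian is neither positive- nor negative-semidefinite on all of R^2.

neither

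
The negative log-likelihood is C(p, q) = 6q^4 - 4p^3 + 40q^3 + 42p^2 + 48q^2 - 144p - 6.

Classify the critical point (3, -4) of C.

local minimum

The mixed partial ∂²C/∂p∂q is 0, so the Hessian at any point is diag(C_pp, C_qq) = diag(12(-2p + 7), 24(3q^2 + 10q + 4)).
At (3, -4): H = diag(12, 288).
Both eigenvalues are positive, so H is positive definite: a local minimum.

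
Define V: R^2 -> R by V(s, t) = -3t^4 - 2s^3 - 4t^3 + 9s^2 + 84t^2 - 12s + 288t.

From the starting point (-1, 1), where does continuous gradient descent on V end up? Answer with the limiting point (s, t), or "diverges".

V is separable, so gradient descent decouples: s follows -∂V/∂s, t follows -∂V/∂t.
∂V/∂s = -6(s - 2)(s - 1); at s=-1 this is -36, so s increases.
∂V/∂t = -12(t - 4)(t + 2)(t + 3); at t=1 this is 432, so t decreases.
s converges to its nearest critical value 1 (a local min of the s-part); t converges to -2. The iterate converges to (1, -2).

(1, -2)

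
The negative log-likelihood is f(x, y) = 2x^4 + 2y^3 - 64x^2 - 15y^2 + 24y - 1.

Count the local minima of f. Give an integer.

2

f separates as a function of x plus a function of y, so ∇f=0 decouples.
∂f/∂x = 8x(x - 4)(x + 4) = 0 at x ∈ {-4, 0, 4}; ∂f/∂y = 6(y - 4)(y - 1) = 0 at y ∈ {1, 4}.
The Hessian is diagonal: diag(f_xx, f_yy). Second derivatives: f_xx(-4)=256, f_xx(0)=-128, f_xx(4)=256; f_yy(1)=-18, f_yy(4)=18.
Local minima occur where both diagonal entries positive: (-4, 4), (4, 4). Count: 2.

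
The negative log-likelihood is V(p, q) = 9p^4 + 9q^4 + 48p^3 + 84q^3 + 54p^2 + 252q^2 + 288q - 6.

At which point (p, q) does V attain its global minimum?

(-3, -4)

V(p,q) separates as A(p) + B(q) − 6, so its minimum is min A + min B − 6.
A'(p) = 36p(p + 1)(p + 3) vanishes at p ∈ {-3, -1, 0}; B'(q) = 36(q + 1)(q + 2)(q + 4) vanishes at q ∈ {-4, -2, -1}.
Local minima of A (where A''>0): A(-3)=-81, A(0)=0. Local minima of B: B(-4)=-192, B(-1)=-111.
So the global minimum of V is A(-3) + B(-4) − 6 = -81 − 192 − 6 = -279, attained at (-3, -4).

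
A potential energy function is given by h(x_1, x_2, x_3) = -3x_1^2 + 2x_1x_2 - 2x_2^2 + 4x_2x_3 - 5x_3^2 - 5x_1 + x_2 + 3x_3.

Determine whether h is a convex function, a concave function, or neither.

h is quadratic, so its Hessian is the constant matrix H = [[-6, 2, 0], [2, -4, 4], [0, 4, -10]].
Leading principal minors: -6, 20, -104.
Signs alternate −, +, − ⇒ H ≺ 0 ⇒ concave.

concave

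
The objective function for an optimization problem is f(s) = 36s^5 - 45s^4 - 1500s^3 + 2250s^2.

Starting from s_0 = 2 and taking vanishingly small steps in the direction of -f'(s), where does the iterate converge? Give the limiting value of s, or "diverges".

5

f'(s) = 180s(s - 5)(s - 1)(s + 5), so f'(2) = -7560.
Gradient descent moves in the -f' direction, i.e. s is increasing.
The nearest critical point in that direction is s = 5, where f'' = 36000 > 0 (a local minimum). The iterate converges there.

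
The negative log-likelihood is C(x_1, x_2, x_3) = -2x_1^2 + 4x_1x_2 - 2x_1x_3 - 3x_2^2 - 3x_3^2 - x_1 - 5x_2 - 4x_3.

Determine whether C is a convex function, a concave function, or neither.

C is quadratic, so its Hessian is the constant matrix H = [[-4, 4, -2], [4, -6, 0], [-2, 0, -6]].
Leading principal minors: -4, 8, -24.
Signs alternate −, +, − ⇒ H ≺ 0 ⇒ concave.

concave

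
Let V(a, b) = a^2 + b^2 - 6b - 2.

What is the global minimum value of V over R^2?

V(a,b) separates as P(a) + Q(b) − 2, so its minimum is min P + min Q − 2.
P'(a) = 2a vanishes at a ∈ {0}; Q'(b) = 2b - 6 vanishes at b ∈ {3}.
Local minima of P (where P''>0): P(0)=0. Local minima of Q: Q(3)=-9.
So the global minimum of V is P(0) + Q(3) − 2 = 0 − 9 − 2 = -11, attained at (0, 3).

-11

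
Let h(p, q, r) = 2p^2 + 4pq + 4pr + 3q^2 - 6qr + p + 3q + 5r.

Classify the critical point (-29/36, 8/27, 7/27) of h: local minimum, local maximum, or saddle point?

The Hessian is constant: H = [[4, 4, 4], [4, 6, -6], [4, -6, 0]].
Leading principal minors: Δ₁ = 4, Δ₂ = 8, Δ₃ = -432.
The minors fit neither the all-positive nor the alternating-sign pattern, so H is indefinite: a saddle point.

saddle point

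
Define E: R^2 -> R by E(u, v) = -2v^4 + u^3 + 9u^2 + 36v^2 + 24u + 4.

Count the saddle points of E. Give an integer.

E separates as a function of u plus a function of v, so ∇E=0 decouples.
∂E/∂u = 3(u + 2)(u + 4) = 0 at u ∈ {-4, -2}; ∂E/∂v = -8v(v - 3)(v + 3) = 0 at v ∈ {-3, 0, 3}.
The Hessian is diagonal: diag(E_uu, E_vv). Second derivatives: E_uu(-4)=-6, E_uu(-2)=6; E_vv(-3)=-144, E_vv(0)=72, E_vv(3)=-144.
Saddle points occur where the two diagonal entries have opposite signs: (-4, 0), (-2, -3), (-2, 3). Count: 3.

3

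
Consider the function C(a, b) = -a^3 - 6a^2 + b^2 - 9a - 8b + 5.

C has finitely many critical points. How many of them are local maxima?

C separates as a function of a plus a function of b, so ∇C=0 decouples.
∂C/∂a = -3(a + 1)(a + 3) = 0 at a ∈ {-3, -1}; ∂C/∂b = 2(b - 4) = 0 at b ∈ {4}.
The Hessian is diagonal: diag(C_aa, C_bb). Second derivatives: C_aa(-3)=6, C_aa(-1)=-6; C_bb(4)=2.
Local maxima occur where both diagonal entries negative: none. Count: 0.

0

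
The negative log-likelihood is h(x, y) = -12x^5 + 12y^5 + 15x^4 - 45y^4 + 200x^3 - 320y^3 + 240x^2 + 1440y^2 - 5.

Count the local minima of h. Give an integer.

h separates as a function of x plus a function of y, so ∇h=0 decouples.
∂h/∂x = -60x(x - 4)(x + 1)(x + 2) = 0 at x ∈ {-2, -1, 0, 4}; ∂h/∂y = 60y(y - 4)(y - 3)(y + 4) = 0 at y ∈ {-4, 0, 3, 4}.
The Hessian is diagonal: diag(h_xx, h_yy). Second derivatives: h_xx(-2)=720, h_xx(-1)=-300, h_xx(0)=480, h_xx(4)=-7200; h_yy(-4)=-13440, h_yy(0)=2880, h_yy(3)=-1260, h_yy(4)=1920.
Local minima occur where both diagonal entries positive: (-2, 0), (-2, 4), (0, 0), (0, 4). Count: 4.

4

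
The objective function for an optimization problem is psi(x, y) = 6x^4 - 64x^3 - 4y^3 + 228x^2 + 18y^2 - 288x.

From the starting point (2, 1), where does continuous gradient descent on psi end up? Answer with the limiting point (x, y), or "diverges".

psi is separable, so gradient descent decouples: x follows -∂psi/∂x, y follows -∂psi/∂y.
∂psi/∂x = 24(x - 4)(x - 3)(x - 1); at x=2 this is 48, so x decreases.
∂psi/∂y = -12y(y - 3); at y=1 this is 24, so y decreases.
x converges to its nearest critical value 1 (a local min of the x-part); y converges to 0. The iterate converges to (1, 0).

(1, 0)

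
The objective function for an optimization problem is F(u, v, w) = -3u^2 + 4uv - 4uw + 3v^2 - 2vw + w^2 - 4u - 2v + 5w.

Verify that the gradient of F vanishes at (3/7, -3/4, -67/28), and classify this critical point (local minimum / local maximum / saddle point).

saddle point

∇F = (-6u + 4v - 4w - 4, 4u + 6v - 2w - 2, -4u - 2v + 2w + 5); substituting (3/7, -3/4, -67/28) gives ∇F = (0, 0, 0), so (3/7, -3/4, -67/28) is indeed a critical point.
The Hessian is constant: H = [[-6, 4, -4], [4, 6, -2], [-4, -2, 2]].
Leading principal minors: Δ₁ = -6, Δ₂ = -52, Δ₃ = -112.
The minors fit neither the all-positive nor the alternating-sign pattern, so H is indefinite: a saddle point.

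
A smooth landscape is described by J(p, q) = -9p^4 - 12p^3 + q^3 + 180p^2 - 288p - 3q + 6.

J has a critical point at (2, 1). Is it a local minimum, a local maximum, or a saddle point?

The mixed partial ∂²J/∂p∂q is 0, so the Hessian at any point is diag(J_pp, J_qq) = diag(36(-3p^2 - 2p + 10), 6q).
At (2, 1): H = diag(-216, 6).
The eigenvalues have opposite signs, so H is indefinite: a saddle point.

saddle point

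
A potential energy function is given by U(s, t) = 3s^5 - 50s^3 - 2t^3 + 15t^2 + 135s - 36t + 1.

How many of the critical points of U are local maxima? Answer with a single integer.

U separates as a function of s plus a function of t, so ∇U=0 decouples.
∂U/∂s = 15(s - 3)(s - 1)(s + 1)(s + 3) = 0 at s ∈ {-3, -1, 1, 3}; ∂U/∂t = -6(t - 3)(t - 2) = 0 at t ∈ {2, 3}.
The Hessian is diagonal: diag(U_ss, U_tt). Second derivatives: U_ss(-3)=-720, U_ss(-1)=240, U_ss(1)=-240, U_ss(3)=720; U_tt(2)=6, U_tt(3)=-6.
Local maxima occur where both diagonal entries negative: (-3, 3), (1, 3). Count: 2.

2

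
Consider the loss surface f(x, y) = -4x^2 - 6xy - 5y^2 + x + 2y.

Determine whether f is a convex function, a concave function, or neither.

concave

f is quadratic, so its Hessian is the constant matrix H = [[-8, -6], [-6, -10]].
det(H) = 44, tr(H) = -18.
det(H) > 0 and tr(H) < 0, so H is negative definite everywhere: concave.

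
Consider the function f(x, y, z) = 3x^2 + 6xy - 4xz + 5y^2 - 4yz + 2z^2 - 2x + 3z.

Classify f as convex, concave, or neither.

f is quadratic, so its Hessian is the constant matrix H = [[6, 6, -4], [6, 10, -4], [-4, -4, 4]].
Leading principal minors: 6, 24, 32.
All positive ⇒ H ≻ 0 ⇒ convex.

convex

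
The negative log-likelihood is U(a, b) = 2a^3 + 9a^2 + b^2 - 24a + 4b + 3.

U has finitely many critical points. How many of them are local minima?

U separates as a function of a plus a function of b, so ∇U=0 decouples.
∂U/∂a = 6(a - 1)(a + 4) = 0 at a ∈ {-4, 1}; ∂U/∂b = 2(b + 2) = 0 at b ∈ {-2}.
The Hessian is diagonal: diag(U_aa, U_bb). Second derivatives: U_aa(-4)=-30, U_aa(1)=30; U_bb(-2)=2.
Local minima occur where both diagonal entries positive: (1, -2). Count: 1.

1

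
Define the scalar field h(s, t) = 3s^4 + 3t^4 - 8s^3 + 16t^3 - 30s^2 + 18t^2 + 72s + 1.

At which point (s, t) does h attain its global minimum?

(-2, -3)

h(s,t) separates as P(s) + Q(t) + 1, so its minimum is min P + min Q + 1.
P'(s) = 12(s - 3)(s - 1)(s + 2) vanishes at s ∈ {-2, 1, 3}; Q'(t) = 12t(t + 1)(t + 3) vanishes at t ∈ {-3, -1, 0}.
Local minima of P (where P''>0): P(-2)=-152, P(3)=-27. Local minima of Q: Q(-3)=-27, Q(0)=0.
So the global minimum of h is P(-2) + Q(-3) + 1 = -152 − 27 + 1 = -178, attained at (-2, -3).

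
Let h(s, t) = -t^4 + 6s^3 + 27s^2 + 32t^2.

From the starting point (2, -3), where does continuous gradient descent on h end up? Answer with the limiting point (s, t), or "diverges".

h is separable, so gradient descent decouples: s follows -∂h/∂s, t follows -∂h/∂t.
∂h/∂s = 18s(s + 3); at s=2 this is 180, so s decreases.
∂h/∂t = -4t(t - 4)(t + 4); at t=-3 this is -84, so t increases.
s converges to its nearest critical value 0 (a local min of the s-part); t converges to 0. The iterate converges to (0, 0).

(0, 0)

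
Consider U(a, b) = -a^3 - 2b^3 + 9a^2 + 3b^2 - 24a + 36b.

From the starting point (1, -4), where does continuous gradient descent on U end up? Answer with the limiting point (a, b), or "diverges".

(2, -2)

U is separable, so gradient descent decouples: a follows -∂U/∂a, b follows -∂U/∂b.
∂U/∂a = -3(a - 4)(a - 2); at a=1 this is -9, so a increases.
∂U/∂b = -6(b - 3)(b + 2); at b=-4 this is -84, so b increases.
a converges to its nearest critical value 2 (a local min of the a-part); b converges to -2. The iterate converges to (2, -2).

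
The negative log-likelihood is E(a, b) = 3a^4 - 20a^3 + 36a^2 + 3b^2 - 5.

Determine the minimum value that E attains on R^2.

E(a,b) separates as P(a) + Q(b) − 5, so its minimum is min P + min Q − 5.
P'(a) = 12a(a - 3)(a - 2) vanishes at a ∈ {0, 2, 3}; Q'(b) = 6b vanishes at b ∈ {0}.
Local minima of P (where P''>0): P(0)=0, P(3)=27. Local minima of Q: Q(0)=0.
So the global minimum of E is P(0) + Q(0) − 5 = 0 + 0 − 5 = -5, attained at (0, 0).

-5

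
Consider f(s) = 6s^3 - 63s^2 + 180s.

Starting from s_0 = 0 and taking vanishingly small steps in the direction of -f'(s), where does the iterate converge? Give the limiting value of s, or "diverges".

diverges

f'(s) = 18(s - 5)(s - 2), so f'(0) = 180.
Gradient descent moves in the -f' direction, i.e. s is decreasing.
There is no critical point below s=0, and f' keeps the same sign, so the iterate runs off to −∞.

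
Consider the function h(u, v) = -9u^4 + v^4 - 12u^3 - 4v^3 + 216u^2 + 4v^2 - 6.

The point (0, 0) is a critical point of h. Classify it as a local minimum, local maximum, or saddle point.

local minimum

The mixed partial ∂²h/∂u∂v is 0, so the Hessian at any point is diag(h_uu, h_vv) = diag(36(-3u^2 - 2u + 12), 4(3v^2 - 6v + 2)).
At (0, 0): H = diag(432, 8).
Both eigenvalues are positive, so H is positive definite: a local minimum.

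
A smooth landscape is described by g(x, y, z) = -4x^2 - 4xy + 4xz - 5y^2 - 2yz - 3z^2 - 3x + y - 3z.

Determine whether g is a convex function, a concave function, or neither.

concave

g is quadratic, so its Hessian is the constant matrix H = [[-8, -4, 4], [-4, -10, -2], [4, -2, -6]].
Leading principal minors: -8, 64, -128.
Signs alternate −, +, − ⇒ H ≺ 0 ⇒ concave.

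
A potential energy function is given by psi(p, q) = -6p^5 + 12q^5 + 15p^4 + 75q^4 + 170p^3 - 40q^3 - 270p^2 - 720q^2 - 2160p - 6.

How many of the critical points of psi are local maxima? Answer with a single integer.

psi separates as a function of p plus a function of q, so ∇psi=0 decouples.
∂psi/∂p = -30(p - 4)(p - 3)(p + 2)(p + 3) = 0 at p ∈ {-3, -2, 3, 4}; ∂psi/∂q = 60q(q - 2)(q + 3)(q + 4) = 0 at q ∈ {-4, -3, 0, 2}.
The Hessian is diagonal: diag(psi_pp, psi_qq). Second derivatives: psi_pp(-3)=1260, psi_pp(-2)=-900, psi_pp(3)=900, psi_pp(4)=-1260; psi_qq(-4)=-1440, psi_qq(-3)=900, psi_qq(0)=-1440, psi_qq(2)=3600.
Local maxima occur where both diagonal entries negative: (-2, -4), (-2, 0), (4, -4), (4, 0). Count: 4.

4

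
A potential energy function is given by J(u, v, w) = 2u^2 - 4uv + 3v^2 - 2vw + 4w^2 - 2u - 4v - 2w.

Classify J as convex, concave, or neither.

J is quadratic, so its Hessian is the constant matrix H = [[4, -4, 0], [-4, 6, -2], [0, -2, 8]].
Leading principal minors: 4, 8, 48.
All positive ⇒ H ≻ 0 ⇒ convex.

convex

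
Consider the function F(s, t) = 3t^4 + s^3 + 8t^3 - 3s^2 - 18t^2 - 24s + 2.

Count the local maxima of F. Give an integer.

1

F separates as a function of s plus a function of t, so ∇F=0 decouples.
∂F/∂s = 3(s - 4)(s + 2) = 0 at s ∈ {-2, 4}; ∂F/∂t = 12t(t - 1)(t + 3) = 0 at t ∈ {-3, 0, 1}.
The Hessian is diagonal: diag(F_ss, F_tt). Second derivatives: F_ss(-2)=-18, F_ss(4)=18; F_tt(-3)=144, F_tt(0)=-36, F_tt(1)=48.
Local maxima occur where both diagonal entries negative: (-2, 0). Count: 1.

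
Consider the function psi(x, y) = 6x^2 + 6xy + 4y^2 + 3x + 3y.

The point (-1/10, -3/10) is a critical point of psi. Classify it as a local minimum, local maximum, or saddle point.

The Hessian of psi is constant: H = [[12, 6], [6, 8]].
det(H) = 12·8 − 6² = 60.
det(H) > 0 and tr(H) = 20 > 0, so H is positive definite and the point is a local minimum.

local minimum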